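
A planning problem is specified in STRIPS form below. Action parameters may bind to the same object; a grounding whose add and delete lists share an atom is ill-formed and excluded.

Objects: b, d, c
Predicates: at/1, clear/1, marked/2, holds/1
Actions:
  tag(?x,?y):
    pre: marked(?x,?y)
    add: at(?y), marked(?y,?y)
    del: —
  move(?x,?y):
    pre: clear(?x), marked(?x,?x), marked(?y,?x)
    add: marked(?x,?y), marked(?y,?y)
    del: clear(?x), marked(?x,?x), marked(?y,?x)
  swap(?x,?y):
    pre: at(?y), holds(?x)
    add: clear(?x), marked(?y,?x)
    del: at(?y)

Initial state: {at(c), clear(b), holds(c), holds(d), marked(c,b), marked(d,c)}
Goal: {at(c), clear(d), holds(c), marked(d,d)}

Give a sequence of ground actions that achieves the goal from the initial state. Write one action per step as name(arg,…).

tag(c,b); swap(d,b); tag(b,d)

1. tag(c,b)  →  {at(b), at(c), clear(b), holds(c), holds(d), marked(b,b), marked(c,b), marked(d,c)}
2. swap(d,b)  →  {at(c), clear(b), clear(d), holds(c), holds(d), marked(b,b), marked(b,d), marked(c,b), marked(d,c)}
3. tag(b,d)  →  {at(c), at(d), clear(b), clear(d), holds(c), holds(d), marked(b,b), marked(b,d), marked(c,b), marked(d,c), marked(d,d)}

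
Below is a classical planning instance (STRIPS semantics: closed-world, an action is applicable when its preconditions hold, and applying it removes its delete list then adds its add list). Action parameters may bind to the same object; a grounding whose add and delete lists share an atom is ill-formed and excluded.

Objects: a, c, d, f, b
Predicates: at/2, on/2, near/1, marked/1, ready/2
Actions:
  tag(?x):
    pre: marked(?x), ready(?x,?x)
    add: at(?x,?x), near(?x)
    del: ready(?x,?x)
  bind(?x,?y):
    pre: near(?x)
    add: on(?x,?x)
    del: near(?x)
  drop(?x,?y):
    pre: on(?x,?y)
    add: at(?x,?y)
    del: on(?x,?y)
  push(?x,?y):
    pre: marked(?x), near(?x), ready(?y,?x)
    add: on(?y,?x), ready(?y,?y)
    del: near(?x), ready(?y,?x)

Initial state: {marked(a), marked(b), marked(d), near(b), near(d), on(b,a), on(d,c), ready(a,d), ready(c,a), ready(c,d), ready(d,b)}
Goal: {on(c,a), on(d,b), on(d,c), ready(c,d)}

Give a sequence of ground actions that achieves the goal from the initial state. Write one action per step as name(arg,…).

1. push(d,a)  →  {marked(a), marked(b), marked(d), near(b), on(a,d), on(b,a), on(d,c), ready(a,a), ready(c,a), ready(c,d), ready(d,b)}
2. tag(a)  →  {at(a,a), marked(a), marked(b), marked(d), near(a), near(b), on(a,d), on(b,a), on(d,c), ready(c,a), ready(c,d), ready(d,b)}
3. push(a,c)  →  {at(a,a), marked(a), marked(b), marked(d), near(b), on(a,d), on(b,a), on(c,a), on(d,c), ready(c,c), ready(c,d), ready(d,b)}
4. push(b,d)  →  {at(a,a), marked(a), marked(b), marked(d), on(a,d), on(b,a), on(c,a), on(d,b), on(d,c), ready(c,c), ready(c,d), ready(d,d)}

push(d,a); tag(a); push(a,c); push(b,d)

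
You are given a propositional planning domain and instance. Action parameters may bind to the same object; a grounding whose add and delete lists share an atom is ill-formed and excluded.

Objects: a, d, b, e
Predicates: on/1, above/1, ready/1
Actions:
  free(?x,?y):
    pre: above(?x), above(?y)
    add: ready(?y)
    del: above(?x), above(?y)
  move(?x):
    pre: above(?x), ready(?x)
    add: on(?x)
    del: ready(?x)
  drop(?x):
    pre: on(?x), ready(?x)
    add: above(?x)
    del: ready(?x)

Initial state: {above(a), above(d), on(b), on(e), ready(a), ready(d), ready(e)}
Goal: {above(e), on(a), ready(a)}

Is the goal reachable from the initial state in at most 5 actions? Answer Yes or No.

Yes

1. move(a)  →  {above(a), above(d), on(a), on(b), on(e), ready(d), ready(e)}
2. free(a,a)  →  {above(d), on(a), on(b), on(e), ready(a), ready(d), ready(e)}
3. drop(e)  →  {above(d), above(e), on(a), on(b), on(e), ready(a), ready(d)}
optimal plan length = 3; 3 ≤ 5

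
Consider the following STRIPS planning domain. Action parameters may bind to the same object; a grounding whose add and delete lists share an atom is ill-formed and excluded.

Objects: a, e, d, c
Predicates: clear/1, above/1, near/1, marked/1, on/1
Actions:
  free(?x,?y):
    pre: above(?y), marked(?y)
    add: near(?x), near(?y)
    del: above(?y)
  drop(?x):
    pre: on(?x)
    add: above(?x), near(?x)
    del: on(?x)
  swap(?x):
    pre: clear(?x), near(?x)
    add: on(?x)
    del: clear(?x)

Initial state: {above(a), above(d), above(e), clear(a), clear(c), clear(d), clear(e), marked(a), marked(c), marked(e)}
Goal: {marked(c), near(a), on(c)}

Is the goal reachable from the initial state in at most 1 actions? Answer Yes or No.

No

1. free(c,a)  →  {above(d), above(e), clear(a), clear(c), clear(d), clear(e), marked(a), marked(c), marked(e), near(a), near(c)}
2. swap(c)  →  {above(d), above(e), clear(a), clear(d), clear(e), marked(a), marked(c), marked(e), near(a), near(c), on(c)}
optimal plan length = 2; 2 > 1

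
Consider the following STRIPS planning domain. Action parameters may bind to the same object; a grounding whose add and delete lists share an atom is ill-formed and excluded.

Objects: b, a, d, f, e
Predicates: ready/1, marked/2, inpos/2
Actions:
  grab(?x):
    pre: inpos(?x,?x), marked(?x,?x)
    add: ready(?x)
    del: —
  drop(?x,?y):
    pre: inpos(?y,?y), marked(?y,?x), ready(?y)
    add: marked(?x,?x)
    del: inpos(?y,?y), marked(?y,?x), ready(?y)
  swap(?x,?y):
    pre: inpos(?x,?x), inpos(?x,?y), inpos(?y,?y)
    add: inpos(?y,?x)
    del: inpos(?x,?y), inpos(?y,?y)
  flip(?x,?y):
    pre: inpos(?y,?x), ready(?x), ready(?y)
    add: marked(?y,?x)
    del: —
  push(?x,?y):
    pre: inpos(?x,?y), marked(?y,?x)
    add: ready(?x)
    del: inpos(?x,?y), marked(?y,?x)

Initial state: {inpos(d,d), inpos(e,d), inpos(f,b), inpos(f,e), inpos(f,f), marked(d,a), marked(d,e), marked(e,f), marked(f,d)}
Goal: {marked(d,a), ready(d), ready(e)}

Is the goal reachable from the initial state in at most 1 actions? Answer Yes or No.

1. push(f,e)  →  {inpos(d,d), inpos(e,d), inpos(f,b), inpos(f,f), marked(d,a), marked(d,e), marked(f,d), ready(f)}
2. drop(d,f)  →  {inpos(d,d), inpos(e,d), inpos(f,b), marked(d,a), marked(d,d), marked(d,e)}
3. grab(d)  →  {inpos(d,d), inpos(e,d), inpos(f,b), marked(d,a), marked(d,d), marked(d,e), ready(d)}
4. push(e,d)  →  {inpos(d,d), inpos(f,b), marked(d,a), marked(d,d), ready(d), ready(e)}
optimal plan length = 4; 4 > 1

No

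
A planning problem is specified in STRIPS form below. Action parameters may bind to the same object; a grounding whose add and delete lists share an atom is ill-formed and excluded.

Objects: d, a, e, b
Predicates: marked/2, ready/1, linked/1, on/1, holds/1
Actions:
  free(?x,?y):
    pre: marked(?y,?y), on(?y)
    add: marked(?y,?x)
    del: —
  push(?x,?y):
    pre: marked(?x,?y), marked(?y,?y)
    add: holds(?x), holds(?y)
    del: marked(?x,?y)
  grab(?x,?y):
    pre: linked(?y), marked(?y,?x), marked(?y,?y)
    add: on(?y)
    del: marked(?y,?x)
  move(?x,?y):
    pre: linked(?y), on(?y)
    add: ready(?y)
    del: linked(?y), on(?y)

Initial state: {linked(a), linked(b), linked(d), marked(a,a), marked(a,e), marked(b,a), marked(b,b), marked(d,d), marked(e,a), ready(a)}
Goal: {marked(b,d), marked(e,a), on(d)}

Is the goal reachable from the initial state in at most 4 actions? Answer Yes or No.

Yes

1. grab(d,d)  →  {linked(a), linked(b), linked(d), marked(a,a), marked(a,e), marked(b,a), marked(b,b), marked(e,a), on(d), ready(a)}
2. grab(a,b)  →  {linked(a), linked(b), linked(d), marked(a,a), marked(a,e), marked(b,b), marked(e,a), on(b), on(d), ready(a)}
3. free(d,b)  →  {linked(a), linked(b), linked(d), marked(a,a), marked(a,e), marked(b,b), marked(b,d), marked(e,a), on(b), on(d), ready(a)}
optimal plan length = 3; 3 ≤ 4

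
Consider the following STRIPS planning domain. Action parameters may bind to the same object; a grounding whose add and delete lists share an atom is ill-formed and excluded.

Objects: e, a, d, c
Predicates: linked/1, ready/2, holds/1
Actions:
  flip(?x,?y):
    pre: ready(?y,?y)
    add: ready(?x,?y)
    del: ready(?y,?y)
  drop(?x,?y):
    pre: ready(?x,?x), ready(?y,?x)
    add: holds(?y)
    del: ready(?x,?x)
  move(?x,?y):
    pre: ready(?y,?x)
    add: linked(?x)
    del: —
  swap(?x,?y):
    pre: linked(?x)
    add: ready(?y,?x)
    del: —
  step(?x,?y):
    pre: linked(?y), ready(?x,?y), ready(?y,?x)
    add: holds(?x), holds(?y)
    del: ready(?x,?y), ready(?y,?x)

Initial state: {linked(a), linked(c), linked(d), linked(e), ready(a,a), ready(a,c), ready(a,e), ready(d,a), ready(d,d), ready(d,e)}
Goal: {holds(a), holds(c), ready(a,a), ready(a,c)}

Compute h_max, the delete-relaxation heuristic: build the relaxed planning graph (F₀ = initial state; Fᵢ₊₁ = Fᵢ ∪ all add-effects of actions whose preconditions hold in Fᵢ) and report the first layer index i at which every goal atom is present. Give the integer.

2

F0 = init (10 atoms)
F1 = F0 ∪ {holds(a), holds(d), ready(a,d), ready(c,a), ready(c,c), ready(c,d), ready(c,e), ready(d,c), ready(e,a), ready(e,c), ready(e,d), ready(e,e)}  (22 atoms)
F2 = F1 ∪ {holds(c), holds(e)}  (24 atoms)
goal ⊆ F2  ⇒  h_max = 2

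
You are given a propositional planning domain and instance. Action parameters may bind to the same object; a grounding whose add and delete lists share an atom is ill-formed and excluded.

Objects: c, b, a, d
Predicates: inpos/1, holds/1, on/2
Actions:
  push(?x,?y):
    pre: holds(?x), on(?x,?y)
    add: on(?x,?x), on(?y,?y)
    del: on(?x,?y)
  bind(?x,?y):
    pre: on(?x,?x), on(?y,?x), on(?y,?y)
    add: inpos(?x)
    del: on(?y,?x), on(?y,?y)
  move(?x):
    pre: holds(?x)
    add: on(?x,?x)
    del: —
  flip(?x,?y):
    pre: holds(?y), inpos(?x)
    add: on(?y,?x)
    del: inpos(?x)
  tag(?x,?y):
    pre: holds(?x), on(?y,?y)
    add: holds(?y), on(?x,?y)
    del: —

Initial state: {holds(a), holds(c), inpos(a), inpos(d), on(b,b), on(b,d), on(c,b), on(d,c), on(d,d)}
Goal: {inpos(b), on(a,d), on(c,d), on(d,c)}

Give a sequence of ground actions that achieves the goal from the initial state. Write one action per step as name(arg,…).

bind(b,b); flip(d,c); tag(a,d)

1. bind(b,b)  →  {holds(a), holds(c), inpos(a), inpos(b), inpos(d), on(b,d), on(c,b), on(d,c), on(d,d)}
2. flip(d,c)  →  {holds(a), holds(c), inpos(a), inpos(b), on(b,d), on(c,b), on(c,d), on(d,c), on(d,d)}
3. tag(a,d)  →  {holds(a), holds(c), holds(d), inpos(a), inpos(b), on(a,d), on(b,d), on(c,b), on(c,d), on(d,c), on(d,d)}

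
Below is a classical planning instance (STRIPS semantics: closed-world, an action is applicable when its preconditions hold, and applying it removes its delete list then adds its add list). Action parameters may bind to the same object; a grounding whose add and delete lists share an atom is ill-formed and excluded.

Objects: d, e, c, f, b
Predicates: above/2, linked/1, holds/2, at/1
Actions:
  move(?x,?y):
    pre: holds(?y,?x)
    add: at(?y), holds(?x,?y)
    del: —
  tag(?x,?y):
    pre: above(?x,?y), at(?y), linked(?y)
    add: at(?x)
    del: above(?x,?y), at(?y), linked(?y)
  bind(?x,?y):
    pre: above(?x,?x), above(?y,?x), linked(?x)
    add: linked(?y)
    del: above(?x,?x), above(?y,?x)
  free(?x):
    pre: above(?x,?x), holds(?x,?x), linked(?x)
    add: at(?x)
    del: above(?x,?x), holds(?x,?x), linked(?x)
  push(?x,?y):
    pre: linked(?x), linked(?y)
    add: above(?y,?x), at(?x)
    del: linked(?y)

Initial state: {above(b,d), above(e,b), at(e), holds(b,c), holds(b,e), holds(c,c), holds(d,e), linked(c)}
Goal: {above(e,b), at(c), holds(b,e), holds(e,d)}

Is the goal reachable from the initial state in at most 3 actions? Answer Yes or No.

1. move(e,d)  →  {above(b,d), above(e,b), at(d), at(e), holds(b,c), holds(b,e), holds(c,c), holds(d,e), holds(e,d), linked(c)}
2. move(c,c)  →  {above(b,d), above(e,b), at(c), at(d), at(e), holds(b,c), holds(b,e), holds(c,c), holds(d,e), holds(e,d), linked(c)}
optimal plan length = 2; 2 ≤ 3

Yes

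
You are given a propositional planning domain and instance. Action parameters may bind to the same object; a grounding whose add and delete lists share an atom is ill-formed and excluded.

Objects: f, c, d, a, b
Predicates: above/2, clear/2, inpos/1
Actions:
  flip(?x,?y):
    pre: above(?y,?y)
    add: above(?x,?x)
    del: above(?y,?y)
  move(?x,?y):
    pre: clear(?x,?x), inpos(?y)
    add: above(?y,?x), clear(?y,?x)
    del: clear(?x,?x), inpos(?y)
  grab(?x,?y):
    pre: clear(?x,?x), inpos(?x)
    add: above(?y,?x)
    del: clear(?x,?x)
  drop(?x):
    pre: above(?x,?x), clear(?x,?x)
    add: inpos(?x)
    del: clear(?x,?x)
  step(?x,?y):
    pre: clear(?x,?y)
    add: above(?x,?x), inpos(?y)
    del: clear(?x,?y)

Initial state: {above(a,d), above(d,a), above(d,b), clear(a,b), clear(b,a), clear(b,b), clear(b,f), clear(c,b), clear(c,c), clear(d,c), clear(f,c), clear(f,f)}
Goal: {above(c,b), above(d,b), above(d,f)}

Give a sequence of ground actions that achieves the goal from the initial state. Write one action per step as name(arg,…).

1. step(f,c)  →  {above(a,d), above(d,a), above(d,b), above(f,f), clear(a,b), clear(b,a), clear(b,b), clear(b,f), clear(c,b), clear(c,c), clear(d,c), clear(f,f), inpos(c)}
2. move(b,c)  →  {above(a,d), above(c,b), above(d,a), above(d,b), above(f,f), clear(a,b), clear(b,a), clear(b,f), clear(c,b), clear(c,c), clear(d,c), clear(f,f)}
3. step(b,f)  →  {above(a,d), above(b,b), above(c,b), above(d,a), above(d,b), above(f,f), clear(a,b), clear(b,a), clear(c,b), clear(c,c), clear(d,c), clear(f,f), inpos(f)}
4. grab(f,d)  →  {above(a,d), above(b,b), above(c,b), above(d,a), above(d,b), above(d,f), above(f,f), clear(a,b), clear(b,a), clear(c,b), clear(c,c), clear(d,c), inpos(f)}

step(f,c); move(b,c); step(b,f); grab(f,d)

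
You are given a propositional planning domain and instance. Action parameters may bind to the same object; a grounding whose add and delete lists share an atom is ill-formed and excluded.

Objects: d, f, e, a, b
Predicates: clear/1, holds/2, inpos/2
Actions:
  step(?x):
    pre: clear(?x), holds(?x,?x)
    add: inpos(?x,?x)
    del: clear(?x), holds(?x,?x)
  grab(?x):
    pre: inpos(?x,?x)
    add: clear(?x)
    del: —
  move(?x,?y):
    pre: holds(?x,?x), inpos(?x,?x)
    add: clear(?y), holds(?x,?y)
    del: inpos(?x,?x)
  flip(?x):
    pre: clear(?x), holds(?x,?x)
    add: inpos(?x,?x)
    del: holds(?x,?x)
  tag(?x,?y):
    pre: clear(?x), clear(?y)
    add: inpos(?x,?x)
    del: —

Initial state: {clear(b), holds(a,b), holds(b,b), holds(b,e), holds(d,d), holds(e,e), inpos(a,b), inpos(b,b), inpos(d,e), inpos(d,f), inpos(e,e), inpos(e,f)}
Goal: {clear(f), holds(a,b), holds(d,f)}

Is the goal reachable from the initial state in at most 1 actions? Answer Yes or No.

1. move(e,d)  →  {clear(b), clear(d), holds(a,b), holds(b,b), holds(b,e), holds(d,d), holds(e,d), holds(e,e), inpos(a,b), inpos(b,b), inpos(d,e), inpos(d,f), inpos(e,f)}
2. tag(d,d)  →  {clear(b), clear(d), holds(a,b), holds(b,b), holds(b,e), holds(d,d), holds(e,d), holds(e,e), inpos(a,b), inpos(b,b), inpos(d,d), inpos(d,e), inpos(d,f), inpos(e,f)}
3. move(d,f)  →  {clear(b), clear(d), clear(f), holds(a,b), holds(b,b), holds(b,e), holds(d,d), holds(d,f), holds(e,d), holds(e,e), inpos(a,b), inpos(b,b), inpos(d,e), inpos(d,f), inpos(e,f)}
optimal plan length = 3; 3 > 1

No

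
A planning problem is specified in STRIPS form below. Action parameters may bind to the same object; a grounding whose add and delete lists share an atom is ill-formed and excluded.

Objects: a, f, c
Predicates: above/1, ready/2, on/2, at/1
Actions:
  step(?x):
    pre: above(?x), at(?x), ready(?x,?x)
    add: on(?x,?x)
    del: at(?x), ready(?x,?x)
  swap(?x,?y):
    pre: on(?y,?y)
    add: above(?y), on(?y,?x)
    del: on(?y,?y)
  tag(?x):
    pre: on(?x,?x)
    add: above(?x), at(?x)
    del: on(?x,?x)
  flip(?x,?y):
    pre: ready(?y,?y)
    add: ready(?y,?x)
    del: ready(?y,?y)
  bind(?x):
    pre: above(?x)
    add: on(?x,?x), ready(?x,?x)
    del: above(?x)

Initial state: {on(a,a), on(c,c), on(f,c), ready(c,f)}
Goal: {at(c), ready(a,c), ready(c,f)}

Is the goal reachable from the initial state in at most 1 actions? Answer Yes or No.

1. swap(f,a)  →  {above(a), on(a,f), on(c,c), on(f,c), ready(c,f)}
2. tag(c)  →  {above(a), above(c), at(c), on(a,f), on(f,c), ready(c,f)}
3. bind(a)  →  {above(c), at(c), on(a,a), on(a,f), on(f,c), ready(a,a), ready(c,f)}
4. flip(c,a)  →  {above(c), at(c), on(a,a), on(a,f), on(f,c), ready(a,c), ready(c,f)}
optimal plan length = 4; 4 > 1

No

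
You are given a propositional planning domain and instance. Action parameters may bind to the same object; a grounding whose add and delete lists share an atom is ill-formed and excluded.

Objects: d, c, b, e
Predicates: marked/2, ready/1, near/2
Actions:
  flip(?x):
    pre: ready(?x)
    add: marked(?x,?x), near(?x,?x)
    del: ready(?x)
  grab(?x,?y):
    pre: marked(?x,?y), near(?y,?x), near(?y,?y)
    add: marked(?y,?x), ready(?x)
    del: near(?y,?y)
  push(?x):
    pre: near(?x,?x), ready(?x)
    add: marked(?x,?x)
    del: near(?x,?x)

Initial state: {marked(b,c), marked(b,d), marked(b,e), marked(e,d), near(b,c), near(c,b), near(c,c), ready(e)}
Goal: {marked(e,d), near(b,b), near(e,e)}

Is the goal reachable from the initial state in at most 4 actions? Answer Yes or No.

1. flip(e)  →  {marked(b,c), marked(b,d), marked(b,e), marked(e,d), marked(e,e), near(b,c), near(c,b), near(c,c), near(e,e)}
2. grab(b,c)  →  {marked(b,c), marked(b,d), marked(b,e), marked(c,b), marked(e,d), marked(e,e), near(b,c), near(c,b), near(e,e), ready(b)}
3. flip(b)  →  {marked(b,b), marked(b,c), marked(b,d), marked(b,e), marked(c,b), marked(e,d), marked(e,e), near(b,b), near(b,c), near(c,b), near(e,e)}
optimal plan length = 3; 3 ≤ 4

Yes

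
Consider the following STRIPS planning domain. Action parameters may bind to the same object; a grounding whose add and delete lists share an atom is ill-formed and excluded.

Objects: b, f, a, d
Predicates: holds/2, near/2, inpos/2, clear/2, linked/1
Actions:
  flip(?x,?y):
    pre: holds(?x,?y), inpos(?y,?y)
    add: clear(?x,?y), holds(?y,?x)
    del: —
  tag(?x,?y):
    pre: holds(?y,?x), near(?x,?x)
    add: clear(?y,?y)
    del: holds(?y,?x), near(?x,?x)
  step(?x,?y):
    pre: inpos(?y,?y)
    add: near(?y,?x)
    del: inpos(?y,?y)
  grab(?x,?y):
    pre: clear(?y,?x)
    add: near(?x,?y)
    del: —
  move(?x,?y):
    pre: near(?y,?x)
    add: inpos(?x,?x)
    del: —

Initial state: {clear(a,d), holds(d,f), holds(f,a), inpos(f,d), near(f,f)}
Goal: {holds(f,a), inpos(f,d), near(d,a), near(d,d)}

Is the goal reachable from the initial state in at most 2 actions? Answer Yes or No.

No

1. tag(f,d)  →  {clear(a,d), clear(d,d), holds(f,a), inpos(f,d)}
2. grab(d,a)  →  {clear(a,d), clear(d,d), holds(f,a), inpos(f,d), near(d,a)}
3. grab(d,d)  →  {clear(a,d), clear(d,d), holds(f,a), inpos(f,d), near(d,a), near(d,d)}
optimal plan length = 3; 3 > 2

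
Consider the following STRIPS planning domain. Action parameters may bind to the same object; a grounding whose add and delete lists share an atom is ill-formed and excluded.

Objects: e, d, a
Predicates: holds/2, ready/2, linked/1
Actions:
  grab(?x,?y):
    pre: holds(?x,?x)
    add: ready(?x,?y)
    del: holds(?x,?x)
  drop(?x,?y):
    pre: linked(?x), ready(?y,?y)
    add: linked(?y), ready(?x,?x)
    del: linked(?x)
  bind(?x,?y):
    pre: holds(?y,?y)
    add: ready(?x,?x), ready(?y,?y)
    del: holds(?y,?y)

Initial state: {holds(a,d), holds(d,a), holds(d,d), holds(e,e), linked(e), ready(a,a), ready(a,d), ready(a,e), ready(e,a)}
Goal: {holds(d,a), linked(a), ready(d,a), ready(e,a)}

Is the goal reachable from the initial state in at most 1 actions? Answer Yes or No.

No

1. grab(d,a)  →  {holds(a,d), holds(d,a), holds(e,e), linked(e), ready(a,a), ready(a,d), ready(a,e), ready(d,a), ready(e,a)}
2. drop(e,a)  →  {holds(a,d), holds(d,a), holds(e,e), linked(a), ready(a,a), ready(a,d), ready(a,e), ready(d,a), ready(e,a), ready(e,e)}
optimal plan length = 2; 2 > 1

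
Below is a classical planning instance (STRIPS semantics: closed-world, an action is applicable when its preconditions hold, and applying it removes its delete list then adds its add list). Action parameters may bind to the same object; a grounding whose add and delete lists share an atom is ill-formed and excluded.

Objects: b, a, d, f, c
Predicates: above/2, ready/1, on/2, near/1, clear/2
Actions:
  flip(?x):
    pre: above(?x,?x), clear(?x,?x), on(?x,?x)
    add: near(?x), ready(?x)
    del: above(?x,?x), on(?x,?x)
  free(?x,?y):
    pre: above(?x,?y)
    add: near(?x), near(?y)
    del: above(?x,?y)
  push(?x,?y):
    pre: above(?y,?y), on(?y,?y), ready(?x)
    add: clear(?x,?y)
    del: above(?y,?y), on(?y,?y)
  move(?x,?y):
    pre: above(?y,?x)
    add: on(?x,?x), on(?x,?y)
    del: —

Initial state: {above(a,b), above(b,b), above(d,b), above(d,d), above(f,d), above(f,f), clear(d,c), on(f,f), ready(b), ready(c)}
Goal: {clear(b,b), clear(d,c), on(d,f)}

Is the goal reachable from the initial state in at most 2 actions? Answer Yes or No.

No

1. move(b,b)  →  {above(a,b), above(b,b), above(d,b), above(d,d), above(f,d), above(f,f), clear(d,c), on(b,b), on(f,f), ready(b), ready(c)}
2. push(b,b)  →  {above(a,b), above(d,b), above(d,d), above(f,d), above(f,f), clear(b,b), clear(d,c), on(f,f), ready(b), ready(c)}
3. move(d,f)  →  {above(a,b), above(d,b), above(d,d), above(f,d), above(f,f), clear(b,b), clear(d,c), on(d,d), on(d,f), on(f,f), ready(b), ready(c)}
optimal plan length = 3; 3 > 2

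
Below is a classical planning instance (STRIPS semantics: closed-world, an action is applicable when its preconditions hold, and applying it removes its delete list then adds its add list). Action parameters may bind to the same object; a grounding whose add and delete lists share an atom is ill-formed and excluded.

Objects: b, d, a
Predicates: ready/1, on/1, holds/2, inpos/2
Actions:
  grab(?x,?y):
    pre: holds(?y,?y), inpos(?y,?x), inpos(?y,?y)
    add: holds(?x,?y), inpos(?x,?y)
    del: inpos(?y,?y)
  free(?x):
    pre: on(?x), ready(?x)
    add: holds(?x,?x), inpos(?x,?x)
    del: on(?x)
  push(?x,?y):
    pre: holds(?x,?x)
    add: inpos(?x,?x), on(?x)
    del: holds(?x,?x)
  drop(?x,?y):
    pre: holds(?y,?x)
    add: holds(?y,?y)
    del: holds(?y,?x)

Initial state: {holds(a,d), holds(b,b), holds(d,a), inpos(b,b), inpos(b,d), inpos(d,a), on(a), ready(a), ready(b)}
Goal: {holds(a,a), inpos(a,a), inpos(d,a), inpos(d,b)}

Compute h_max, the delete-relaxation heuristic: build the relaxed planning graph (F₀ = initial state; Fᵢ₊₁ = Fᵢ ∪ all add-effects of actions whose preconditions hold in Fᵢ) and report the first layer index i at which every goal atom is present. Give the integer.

F0 = init (9 atoms)
F1 = F0 ∪ {holds(a,a), holds(d,b), holds(d,d), inpos(a,a), inpos(d,b), on(b)}  (15 atoms)
goal ⊆ F1  ⇒  h_max = 1

1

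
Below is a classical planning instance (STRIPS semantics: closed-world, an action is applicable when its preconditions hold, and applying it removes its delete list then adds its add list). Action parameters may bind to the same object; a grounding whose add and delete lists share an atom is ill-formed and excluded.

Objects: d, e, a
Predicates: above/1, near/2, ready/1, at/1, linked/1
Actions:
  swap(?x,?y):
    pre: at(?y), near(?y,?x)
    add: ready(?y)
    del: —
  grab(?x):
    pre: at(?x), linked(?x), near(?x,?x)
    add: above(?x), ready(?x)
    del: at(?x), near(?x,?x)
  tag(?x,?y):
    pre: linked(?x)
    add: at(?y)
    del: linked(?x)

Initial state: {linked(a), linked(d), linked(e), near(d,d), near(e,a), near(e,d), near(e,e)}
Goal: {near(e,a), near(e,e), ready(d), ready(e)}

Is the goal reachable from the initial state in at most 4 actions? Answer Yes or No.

1. tag(d,d)  →  {at(d), linked(a), linked(e), near(d,d), near(e,a), near(e,d), near(e,e)}
2. swap(d,d)  →  {at(d), linked(a), linked(e), near(d,d), near(e,a), near(e,d), near(e,e), ready(d)}
3. tag(e,e)  →  {at(d), at(e), linked(a), near(d,d), near(e,a), near(e,d), near(e,e), ready(d)}
4. swap(d,e)  →  {at(d), at(e), linked(a), near(d,d), near(e,a), near(e,d), near(e,e), ready(d), ready(e)}
optimal plan length = 4; 4 ≤ 4

Yes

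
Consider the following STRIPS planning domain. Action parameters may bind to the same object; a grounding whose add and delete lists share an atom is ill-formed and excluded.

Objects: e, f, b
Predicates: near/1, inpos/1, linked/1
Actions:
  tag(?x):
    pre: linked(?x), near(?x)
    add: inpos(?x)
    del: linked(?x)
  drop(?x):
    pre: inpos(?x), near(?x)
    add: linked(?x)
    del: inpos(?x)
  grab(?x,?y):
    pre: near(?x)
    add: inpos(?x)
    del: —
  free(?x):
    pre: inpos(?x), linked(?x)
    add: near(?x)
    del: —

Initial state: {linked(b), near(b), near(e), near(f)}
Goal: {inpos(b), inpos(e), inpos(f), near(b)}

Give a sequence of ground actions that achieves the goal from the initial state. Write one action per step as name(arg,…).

1. tag(b)  →  {inpos(b), near(b), near(e), near(f)}
2. grab(e,e)  →  {inpos(b), inpos(e), near(b), near(e), near(f)}
3. grab(f,e)  →  {inpos(b), inpos(e), inpos(f), near(b), near(e), near(f)}

tag(b); grab(e,e); grab(f,e)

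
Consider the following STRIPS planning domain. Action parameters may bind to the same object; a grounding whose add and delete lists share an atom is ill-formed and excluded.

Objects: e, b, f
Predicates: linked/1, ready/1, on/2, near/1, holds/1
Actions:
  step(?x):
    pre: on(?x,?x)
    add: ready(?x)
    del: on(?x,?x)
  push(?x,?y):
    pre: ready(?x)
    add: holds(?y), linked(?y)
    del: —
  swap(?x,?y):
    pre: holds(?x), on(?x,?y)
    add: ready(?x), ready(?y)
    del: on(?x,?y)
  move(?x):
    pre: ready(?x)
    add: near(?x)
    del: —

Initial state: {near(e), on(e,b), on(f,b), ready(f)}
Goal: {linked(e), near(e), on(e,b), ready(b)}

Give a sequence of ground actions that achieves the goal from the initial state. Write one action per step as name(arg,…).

push(f,e); push(f,f); swap(f,b)

1. push(f,e)  →  {holds(e), linked(e), near(e), on(e,b), on(f,b), ready(f)}
2. push(f,f)  →  {holds(e), holds(f), linked(e), linked(f), near(e), on(e,b), on(f,b), ready(f)}
3. swap(f,b)  →  {holds(e), holds(f), linked(e), linked(f), near(e), on(e,b), ready(b), ready(f)}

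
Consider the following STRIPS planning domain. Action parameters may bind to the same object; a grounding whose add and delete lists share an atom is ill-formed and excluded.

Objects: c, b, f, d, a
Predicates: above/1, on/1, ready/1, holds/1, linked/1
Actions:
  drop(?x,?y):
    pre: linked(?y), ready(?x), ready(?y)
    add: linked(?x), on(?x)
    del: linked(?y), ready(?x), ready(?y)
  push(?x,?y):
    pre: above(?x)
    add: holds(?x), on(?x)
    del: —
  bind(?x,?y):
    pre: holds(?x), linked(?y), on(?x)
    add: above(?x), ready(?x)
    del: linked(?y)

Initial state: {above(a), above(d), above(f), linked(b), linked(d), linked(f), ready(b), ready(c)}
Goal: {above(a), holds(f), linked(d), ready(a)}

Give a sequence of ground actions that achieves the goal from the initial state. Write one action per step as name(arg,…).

push(f,c); push(a,c); bind(a,b)

1. push(f,c)  →  {above(a), above(d), above(f), holds(f), linked(b), linked(d), linked(f), on(f), ready(b), ready(c)}
2. push(a,c)  →  {above(a), above(d), above(f), holds(a), holds(f), linked(b), linked(d), linked(f), on(a), on(f), ready(b), ready(c)}
3. bind(a,b)  →  {above(a), above(d), above(f), holds(a), holds(f), linked(d), linked(f), on(a), on(f), ready(a), ready(b), ready(c)}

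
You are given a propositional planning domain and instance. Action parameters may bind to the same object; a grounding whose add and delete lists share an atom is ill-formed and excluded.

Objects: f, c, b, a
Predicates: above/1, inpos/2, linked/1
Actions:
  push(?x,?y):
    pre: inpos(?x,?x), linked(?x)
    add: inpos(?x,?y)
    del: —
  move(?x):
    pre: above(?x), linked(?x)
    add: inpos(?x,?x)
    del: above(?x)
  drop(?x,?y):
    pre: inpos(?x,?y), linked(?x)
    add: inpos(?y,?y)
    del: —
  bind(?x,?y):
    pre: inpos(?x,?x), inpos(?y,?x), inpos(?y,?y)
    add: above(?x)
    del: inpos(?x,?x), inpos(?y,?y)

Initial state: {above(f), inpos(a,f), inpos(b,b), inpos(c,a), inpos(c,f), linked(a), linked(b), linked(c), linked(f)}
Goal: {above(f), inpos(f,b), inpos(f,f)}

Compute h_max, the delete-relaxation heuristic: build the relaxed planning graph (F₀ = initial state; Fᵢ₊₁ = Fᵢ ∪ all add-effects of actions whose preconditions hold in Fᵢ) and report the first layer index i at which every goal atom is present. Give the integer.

F0 = init (9 atoms)
F1 = F0 ∪ {above(b), inpos(a,a), inpos(b,a), inpos(b,c), inpos(b,f), inpos(f,f)}  (15 atoms)
F2 = F1 ∪ {above(a), inpos(a,b), inpos(a,c), inpos(c,c), inpos(f,a), inpos(f,b), inpos(f,c)}  (22 atoms)
goal ⊆ F2  ⇒  h_max = 2

2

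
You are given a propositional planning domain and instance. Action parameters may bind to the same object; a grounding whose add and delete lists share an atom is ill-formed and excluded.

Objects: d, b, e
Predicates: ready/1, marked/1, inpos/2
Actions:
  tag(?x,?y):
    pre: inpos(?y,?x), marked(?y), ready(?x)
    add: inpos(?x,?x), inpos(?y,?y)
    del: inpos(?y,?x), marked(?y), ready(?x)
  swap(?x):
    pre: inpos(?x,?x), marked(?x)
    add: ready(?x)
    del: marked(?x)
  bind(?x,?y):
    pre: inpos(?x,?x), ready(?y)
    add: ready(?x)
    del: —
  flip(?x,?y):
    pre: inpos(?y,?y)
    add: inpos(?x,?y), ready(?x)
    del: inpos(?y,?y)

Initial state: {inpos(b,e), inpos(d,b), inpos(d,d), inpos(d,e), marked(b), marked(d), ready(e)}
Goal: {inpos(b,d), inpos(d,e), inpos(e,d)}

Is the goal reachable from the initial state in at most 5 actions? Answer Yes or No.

1. flip(b,d)  →  {inpos(b,d), inpos(b,e), inpos(d,b), inpos(d,e), marked(b), marked(d), ready(b), ready(e)}
2. tag(b,d)  →  {inpos(b,b), inpos(b,d), inpos(b,e), inpos(d,d), inpos(d,e), marked(b), ready(e)}
3. flip(e,d)  →  {inpos(b,b), inpos(b,d), inpos(b,e), inpos(d,e), inpos(e,d), marked(b), ready(e)}
optimal plan length = 3; 3 ≤ 5

Yes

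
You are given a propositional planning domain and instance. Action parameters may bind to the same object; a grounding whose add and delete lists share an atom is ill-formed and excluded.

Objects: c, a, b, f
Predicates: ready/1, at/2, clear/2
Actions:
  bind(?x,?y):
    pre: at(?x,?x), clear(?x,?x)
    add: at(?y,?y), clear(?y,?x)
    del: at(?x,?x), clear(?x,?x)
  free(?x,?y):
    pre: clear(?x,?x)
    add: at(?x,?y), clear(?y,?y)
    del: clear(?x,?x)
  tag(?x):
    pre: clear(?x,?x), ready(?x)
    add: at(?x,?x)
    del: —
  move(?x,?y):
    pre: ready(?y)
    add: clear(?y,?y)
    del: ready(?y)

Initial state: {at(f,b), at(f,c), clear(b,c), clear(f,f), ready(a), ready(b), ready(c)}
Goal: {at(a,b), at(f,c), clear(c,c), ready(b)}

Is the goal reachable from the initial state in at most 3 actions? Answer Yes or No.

Yes

1. free(f,c)  →  {at(f,b), at(f,c), clear(b,c), clear(c,c), ready(a), ready(b), ready(c)}
2. move(c,a)  →  {at(f,b), at(f,c), clear(a,a), clear(b,c), clear(c,c), ready(b), ready(c)}
3. free(a,b)  →  {at(a,b), at(f,b), at(f,c), clear(b,b), clear(b,c), clear(c,c), ready(b), ready(c)}
optimal plan length = 3; 3 ≤ 3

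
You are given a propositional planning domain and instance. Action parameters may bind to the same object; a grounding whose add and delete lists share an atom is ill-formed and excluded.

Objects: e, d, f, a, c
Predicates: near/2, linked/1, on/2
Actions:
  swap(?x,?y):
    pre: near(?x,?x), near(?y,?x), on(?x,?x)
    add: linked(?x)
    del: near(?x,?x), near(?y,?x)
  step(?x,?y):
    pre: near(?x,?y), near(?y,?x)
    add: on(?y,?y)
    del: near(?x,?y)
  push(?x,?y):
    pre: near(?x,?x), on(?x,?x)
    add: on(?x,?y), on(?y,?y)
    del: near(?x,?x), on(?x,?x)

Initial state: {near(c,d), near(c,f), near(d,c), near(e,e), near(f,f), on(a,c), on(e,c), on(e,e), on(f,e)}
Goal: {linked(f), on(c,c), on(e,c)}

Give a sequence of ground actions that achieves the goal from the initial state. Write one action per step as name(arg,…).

1. step(d,c)  →  {near(c,d), near(c,f), near(e,e), near(f,f), on(a,c), on(c,c), on(e,c), on(e,e), on(f,e)}
2. push(e,f)  →  {near(c,d), near(c,f), near(f,f), on(a,c), on(c,c), on(e,c), on(e,f), on(f,e), on(f,f)}
3. swap(f,f)  →  {linked(f), near(c,d), near(c,f), on(a,c), on(c,c), on(e,c), on(e,f), on(f,e), on(f,f)}

step(d,c); push(e,f); swap(f,f)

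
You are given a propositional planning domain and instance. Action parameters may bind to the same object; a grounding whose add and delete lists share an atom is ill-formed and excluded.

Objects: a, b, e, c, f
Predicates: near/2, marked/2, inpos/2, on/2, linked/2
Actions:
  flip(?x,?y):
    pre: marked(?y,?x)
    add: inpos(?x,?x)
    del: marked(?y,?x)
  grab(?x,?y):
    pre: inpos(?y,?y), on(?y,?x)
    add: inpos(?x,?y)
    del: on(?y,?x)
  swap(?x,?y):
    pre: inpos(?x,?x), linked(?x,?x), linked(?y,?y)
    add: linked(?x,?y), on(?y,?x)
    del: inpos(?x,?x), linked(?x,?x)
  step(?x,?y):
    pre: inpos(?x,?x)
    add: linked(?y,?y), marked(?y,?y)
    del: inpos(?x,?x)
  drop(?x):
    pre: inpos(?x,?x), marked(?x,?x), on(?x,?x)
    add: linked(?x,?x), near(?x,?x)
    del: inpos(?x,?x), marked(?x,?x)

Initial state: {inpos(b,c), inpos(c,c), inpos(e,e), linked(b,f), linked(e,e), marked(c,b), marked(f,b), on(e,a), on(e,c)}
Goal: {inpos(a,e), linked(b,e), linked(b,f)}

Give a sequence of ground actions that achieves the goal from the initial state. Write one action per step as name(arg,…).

1. flip(b,c)  →  {inpos(b,b), inpos(b,c), inpos(c,c), inpos(e,e), linked(b,f), linked(e,e), marked(f,b), on(e,a), on(e,c)}
2. grab(a,e)  →  {inpos(a,e), inpos(b,b), inpos(b,c), inpos(c,c), inpos(e,e), linked(b,f), linked(e,e), marked(f,b), on(e,c)}
3. step(e,b)  →  {inpos(a,e), inpos(b,b), inpos(b,c), inpos(c,c), linked(b,b), linked(b,f), linked(e,e), marked(b,b), marked(f,b), on(e,c)}
4. swap(b,e)  →  {inpos(a,e), inpos(b,c), inpos(c,c), linked(b,e), linked(b,f), linked(e,e), marked(b,b), marked(f,b), on(e,b), on(e,c)}

flip(b,c); grab(a,e); step(e,b); swap(b,e)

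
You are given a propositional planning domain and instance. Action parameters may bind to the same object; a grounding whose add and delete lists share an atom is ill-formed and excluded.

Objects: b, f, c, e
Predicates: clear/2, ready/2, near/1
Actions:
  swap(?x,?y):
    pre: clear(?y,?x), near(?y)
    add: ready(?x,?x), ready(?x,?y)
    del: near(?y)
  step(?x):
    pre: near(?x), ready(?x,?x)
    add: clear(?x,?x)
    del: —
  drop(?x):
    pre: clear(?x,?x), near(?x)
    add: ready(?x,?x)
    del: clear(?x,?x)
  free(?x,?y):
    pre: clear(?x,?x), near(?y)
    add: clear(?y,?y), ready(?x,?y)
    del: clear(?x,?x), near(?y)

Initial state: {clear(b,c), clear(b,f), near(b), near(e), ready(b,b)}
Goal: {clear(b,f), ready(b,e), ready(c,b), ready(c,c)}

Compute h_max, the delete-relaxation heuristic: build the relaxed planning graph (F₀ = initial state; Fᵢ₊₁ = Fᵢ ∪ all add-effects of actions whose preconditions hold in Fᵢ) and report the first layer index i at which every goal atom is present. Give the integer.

F0 = init (5 atoms)
F1 = F0 ∪ {clear(b,b), ready(c,b), ready(c,c), ready(f,b), ready(f,f)}  (10 atoms)
F2 = F1 ∪ {clear(e,e), ready(b,e)}  (12 atoms)
goal ⊆ F2  ⇒  h_max = 2

2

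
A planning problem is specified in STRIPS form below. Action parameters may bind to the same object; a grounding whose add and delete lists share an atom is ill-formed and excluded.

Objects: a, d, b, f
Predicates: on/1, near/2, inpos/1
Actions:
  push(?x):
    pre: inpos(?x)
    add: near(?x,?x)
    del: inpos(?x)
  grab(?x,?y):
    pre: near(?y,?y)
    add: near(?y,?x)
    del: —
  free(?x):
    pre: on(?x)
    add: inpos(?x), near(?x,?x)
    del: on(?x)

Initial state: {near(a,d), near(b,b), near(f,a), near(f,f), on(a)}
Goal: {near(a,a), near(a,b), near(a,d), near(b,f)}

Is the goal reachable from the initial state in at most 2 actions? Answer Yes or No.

No

1. grab(f,b)  →  {near(a,d), near(b,b), near(b,f), near(f,a), near(f,f), on(a)}
2. free(a)  →  {inpos(a), near(a,a), near(a,d), near(b,b), near(b,f), near(f,a), near(f,f)}
3. grab(b,a)  →  {inpos(a), near(a,a), near(a,b), near(a,d), near(b,b), near(b,f), near(f,a), near(f,f)}
optimal plan length = 3; 3 > 2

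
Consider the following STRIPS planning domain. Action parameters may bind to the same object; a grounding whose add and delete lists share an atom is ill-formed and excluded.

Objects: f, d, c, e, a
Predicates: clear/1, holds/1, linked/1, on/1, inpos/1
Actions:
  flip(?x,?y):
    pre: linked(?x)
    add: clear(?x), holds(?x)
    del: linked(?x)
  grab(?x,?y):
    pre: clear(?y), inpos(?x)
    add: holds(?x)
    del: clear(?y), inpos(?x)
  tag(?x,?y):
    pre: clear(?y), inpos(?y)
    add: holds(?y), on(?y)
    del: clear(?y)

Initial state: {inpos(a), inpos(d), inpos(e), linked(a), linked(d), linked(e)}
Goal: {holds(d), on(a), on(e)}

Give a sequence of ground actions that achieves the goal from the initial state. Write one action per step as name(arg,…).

flip(d,f); flip(e,f); flip(a,f); tag(f,e); tag(f,a)

1. flip(d,f)  →  {clear(d), holds(d), inpos(a), inpos(d), inpos(e), linked(a), linked(e)}
2. flip(e,f)  →  {clear(d), clear(e), holds(d), holds(e), inpos(a), inpos(d), inpos(e), linked(a)}
3. flip(a,f)  →  {clear(a), clear(d), clear(e), holds(a), holds(d), holds(e), inpos(a), inpos(d), inpos(e)}
4. tag(f,e)  →  {clear(a), clear(d), holds(a), holds(d), holds(e), inpos(a), inpos(d), inpos(e), on(e)}
5. tag(f,a)  →  {clear(d), holds(a), holds(d), holds(e), inpos(a), inpos(d), inpos(e), on(a), on(e)}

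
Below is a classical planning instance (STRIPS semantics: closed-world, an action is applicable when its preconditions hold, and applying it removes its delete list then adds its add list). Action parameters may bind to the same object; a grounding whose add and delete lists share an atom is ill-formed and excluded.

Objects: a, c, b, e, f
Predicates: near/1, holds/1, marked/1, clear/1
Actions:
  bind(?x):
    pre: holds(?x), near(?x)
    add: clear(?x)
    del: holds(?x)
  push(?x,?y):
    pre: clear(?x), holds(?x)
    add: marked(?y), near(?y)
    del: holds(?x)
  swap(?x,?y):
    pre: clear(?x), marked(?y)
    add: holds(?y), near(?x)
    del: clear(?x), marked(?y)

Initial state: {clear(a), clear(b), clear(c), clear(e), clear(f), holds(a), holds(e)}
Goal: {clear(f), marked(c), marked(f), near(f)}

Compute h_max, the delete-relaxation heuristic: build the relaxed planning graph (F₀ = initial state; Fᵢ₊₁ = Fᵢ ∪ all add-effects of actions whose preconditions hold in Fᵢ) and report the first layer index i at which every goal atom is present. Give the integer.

F0 = init (7 atoms)
F1 = F0 ∪ {marked(a), marked(b), marked(c), marked(e), marked(f), near(a), near(b), near(c), near(e), near(f)}  (17 atoms)
goal ⊆ F1  ⇒  h_max = 1

1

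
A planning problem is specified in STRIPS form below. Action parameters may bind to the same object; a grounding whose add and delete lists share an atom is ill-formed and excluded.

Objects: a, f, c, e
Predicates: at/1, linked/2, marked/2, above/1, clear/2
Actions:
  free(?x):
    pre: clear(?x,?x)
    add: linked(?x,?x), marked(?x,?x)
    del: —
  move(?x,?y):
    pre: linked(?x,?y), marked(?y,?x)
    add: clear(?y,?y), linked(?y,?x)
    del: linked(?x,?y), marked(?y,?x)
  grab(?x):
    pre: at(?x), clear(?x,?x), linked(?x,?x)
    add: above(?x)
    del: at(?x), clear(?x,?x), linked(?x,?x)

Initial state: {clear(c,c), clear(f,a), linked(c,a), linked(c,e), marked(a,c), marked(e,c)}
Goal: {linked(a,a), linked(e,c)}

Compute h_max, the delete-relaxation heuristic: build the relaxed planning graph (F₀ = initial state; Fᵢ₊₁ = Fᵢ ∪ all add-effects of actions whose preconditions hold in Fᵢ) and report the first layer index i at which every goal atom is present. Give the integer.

F0 = init (6 atoms)
F1 = F0 ∪ {clear(a,a), clear(e,e), linked(a,c), linked(c,c), linked(e,c), marked(c,c)}  (12 atoms)
F2 = F1 ∪ {linked(a,a), linked(e,e), marked(a,a), marked(e,e)}  (16 atoms)
goal ⊆ F2  ⇒  h_max = 2

2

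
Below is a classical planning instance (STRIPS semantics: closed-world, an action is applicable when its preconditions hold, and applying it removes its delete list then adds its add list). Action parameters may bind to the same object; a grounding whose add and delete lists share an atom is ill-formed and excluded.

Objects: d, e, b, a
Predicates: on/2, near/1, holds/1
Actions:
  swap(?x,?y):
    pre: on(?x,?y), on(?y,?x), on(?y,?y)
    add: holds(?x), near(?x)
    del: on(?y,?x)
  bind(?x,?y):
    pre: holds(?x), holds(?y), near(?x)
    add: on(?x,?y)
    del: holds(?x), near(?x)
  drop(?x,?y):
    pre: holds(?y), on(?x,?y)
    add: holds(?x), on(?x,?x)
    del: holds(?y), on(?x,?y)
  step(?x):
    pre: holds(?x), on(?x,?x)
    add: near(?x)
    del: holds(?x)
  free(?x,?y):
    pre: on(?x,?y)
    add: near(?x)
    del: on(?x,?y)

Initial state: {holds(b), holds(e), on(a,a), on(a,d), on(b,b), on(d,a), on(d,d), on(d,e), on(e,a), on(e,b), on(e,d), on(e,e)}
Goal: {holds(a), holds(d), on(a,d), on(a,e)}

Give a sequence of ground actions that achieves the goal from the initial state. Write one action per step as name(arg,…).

1. swap(d,d)  →  {holds(b), holds(d), holds(e), near(d), on(a,a), on(a,d), on(b,b), on(d,a), on(d,e), on(e,a), on(e,b), on(e,d), on(e,e)}
2. swap(a,a)  →  {holds(a), holds(b), holds(d), holds(e), near(a), near(d), on(a,d), on(b,b), on(d,a), on(d,e), on(e,a), on(e,b), on(e,d), on(e,e)}
3. bind(a,e)  →  {holds(b), holds(d), holds(e), near(d), on(a,d), on(a,e), on(b,b), on(d,a), on(d,e), on(e,a), on(e,b), on(e,d), on(e,e)}
4. swap(a,e)  →  {holds(a), holds(b), holds(d), holds(e), near(a), near(d), on(a,d), on(a,e), on(b,b), on(d,a), on(d,e), on(e,b), on(e,d), on(e,e)}

swap(d,d); swap(a,a); bind(a,e); swap(a,e)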